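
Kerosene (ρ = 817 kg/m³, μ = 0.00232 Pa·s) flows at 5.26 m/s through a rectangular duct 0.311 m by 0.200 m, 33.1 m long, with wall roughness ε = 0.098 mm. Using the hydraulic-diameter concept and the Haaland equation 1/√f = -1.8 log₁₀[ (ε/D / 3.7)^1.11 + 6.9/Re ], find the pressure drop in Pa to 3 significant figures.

Hydraulic diameter D_h = 4A/P = 4·(0.311·0.2)/(2·(0.311+0.2)) = 0.2488/1.022 = 0.2434 m.
Re = ρVD_h/μ = 817·5.26·0.2434/0.00232 = 4.509e+05.
ε/D_h = 9.8e-05/0.2434 = 0.000403; Haaland gives 1/√f = -1.8 log₁₀[3.99e-05+1.53e-05] = 7.665, so f = 0.01702.
ΔP = f(L/D_h)(ρV²/2) = 0.01702·33.1/0.2434·1.13e+04 = 2.616e+04 Pa.

ΔP ≈ 26200 Pa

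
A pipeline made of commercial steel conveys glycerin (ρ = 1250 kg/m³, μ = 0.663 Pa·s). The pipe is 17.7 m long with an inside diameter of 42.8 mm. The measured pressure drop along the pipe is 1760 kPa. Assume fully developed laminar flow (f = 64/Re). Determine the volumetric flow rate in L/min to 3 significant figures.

For laminar flow, f = 64/Re with Re = ρVD/μ, so Darcy-Weisbach reduces to ΔP = 32μLV/D². Solving for V: V = ΔP·D²/(32μL) = 1.76e+06·(0.0428)²/(32·0.663·17.7) = 8.585 m/s.
Check: Re = ρVD/μ = 1250·8.585·0.0428/0.663 = 692.8 < 2300, so the laminar assumption holds.
Q = V·A = 8.585·(π/4·0.0428²) = 0.01235 m³/s = 741 L/min.

Q ≈ 741 L/min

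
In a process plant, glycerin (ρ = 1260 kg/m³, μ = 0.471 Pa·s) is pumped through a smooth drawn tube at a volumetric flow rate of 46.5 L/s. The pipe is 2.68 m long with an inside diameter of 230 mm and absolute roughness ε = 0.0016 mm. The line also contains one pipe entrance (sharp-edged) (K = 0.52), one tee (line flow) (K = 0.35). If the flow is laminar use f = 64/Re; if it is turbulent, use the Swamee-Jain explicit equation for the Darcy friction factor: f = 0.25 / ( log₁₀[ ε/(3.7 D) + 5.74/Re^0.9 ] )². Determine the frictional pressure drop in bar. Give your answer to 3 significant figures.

ΔP ≈ 0.0154 bar

Q = 46.5 L/s = 46.5/1000 = 0.0465 m³/s.
Cross-sectional area A = πD²/4 = π(0.23)²/4 = 0.04155 m²; mean velocity V = Q/A = 0.0465/0.04155 = 1.119 m/s.
Reynolds number Re = ρVD/μ = 1260 · 1.119 · 0.23 / 0.471 = 688.6.
Re < 2300 → laminar flow, so f = 64/Re = 64/688.6 = 0.09294 (the turbulent correlation is not needed).
Total minor-loss coefficient ΣK = 1·0.52 + 1·0.35 = 0.87.
ΔP = [f·L/D + ΣK]·(ρV²/2) = [0.09294·2.68/0.23 + 0.87]·(1260·1.119²/2) = [1.083 + 0.87]·789.1 = 1541 Pa.
ΔP = 1541 Pa = 0.0154 bar.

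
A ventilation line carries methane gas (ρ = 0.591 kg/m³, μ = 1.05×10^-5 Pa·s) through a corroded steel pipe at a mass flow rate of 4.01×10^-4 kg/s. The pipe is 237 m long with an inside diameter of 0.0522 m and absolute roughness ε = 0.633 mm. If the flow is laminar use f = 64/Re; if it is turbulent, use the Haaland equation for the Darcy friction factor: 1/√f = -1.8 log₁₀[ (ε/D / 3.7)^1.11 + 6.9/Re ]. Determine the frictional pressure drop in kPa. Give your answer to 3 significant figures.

ΔP ≈ 0.00927 kPa

A = πD²/4 = π(0.0522)²/4 = 0.00214 m²; mean velocity V = ṁ/(ρA) = 0.000401/(0.591 · 0.00214) = 0.317 m/s.
Reynolds number Re = ρVD/μ = 0.591 · 0.317 · 0.0522 / 1.05e-05 = 931.5.
Re < 2300 → laminar flow, so f = 64/Re = 64/931.5 = 0.0687 (the turbulent correlation is not needed).
Darcy-Weisbach: ΔP = f(L/D)(ρV²/2) = 0.0687·(237/0.0522)·(0.591·0.317²/2) = 0.0687·4540·0.0297 = 9.266 Pa.
ΔP = 9.266 Pa = 0.00927 kPa.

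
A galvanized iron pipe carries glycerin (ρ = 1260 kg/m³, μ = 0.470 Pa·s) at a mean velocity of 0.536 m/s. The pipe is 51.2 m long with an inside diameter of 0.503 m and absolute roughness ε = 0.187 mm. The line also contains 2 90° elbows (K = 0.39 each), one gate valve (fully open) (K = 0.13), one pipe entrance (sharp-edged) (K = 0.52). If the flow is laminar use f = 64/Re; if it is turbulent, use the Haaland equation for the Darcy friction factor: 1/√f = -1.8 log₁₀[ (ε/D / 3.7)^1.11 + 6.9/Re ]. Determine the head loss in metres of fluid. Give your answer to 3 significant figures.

Reynolds number Re = ρVD/μ = 1260 · 0.536 · 0.503 / 0.47 = 722.8.
Re < 2300 → laminar flow, so f = 64/Re = 64/722.8 = 0.08855 (the turbulent correlation is not needed).
Total minor-loss coefficient ΣK = 2·0.39 + 1·0.13 + 1·0.52 = 1.43.
ΔP = [f·L/D + ΣK]·(ρV²/2) = [0.08855·51.2/0.503 + 1.43]·(1260·0.536²/2) = [9.013 + 1.43]·181 = 1890 Pa.
Head loss h_f = ΔP/(ρg) = 1890/(1260·9.81) = 0.153 m.

h_f ≈ 0.153 m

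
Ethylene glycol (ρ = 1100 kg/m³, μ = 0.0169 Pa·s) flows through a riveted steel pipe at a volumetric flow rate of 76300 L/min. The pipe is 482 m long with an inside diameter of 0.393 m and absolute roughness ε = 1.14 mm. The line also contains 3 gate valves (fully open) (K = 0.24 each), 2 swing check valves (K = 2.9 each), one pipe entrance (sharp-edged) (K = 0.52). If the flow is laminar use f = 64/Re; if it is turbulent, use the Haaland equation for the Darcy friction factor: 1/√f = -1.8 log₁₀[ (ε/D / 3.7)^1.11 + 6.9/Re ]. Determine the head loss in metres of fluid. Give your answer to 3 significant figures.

h_f ≈ 221 m

Q = 76300 L/min = 76300/60000 = 1.272 m³/s.
Cross-sectional area A = πD²/4 = π(0.393)²/4 = 0.1213 m²; mean velocity V = Q/A = 1.272/0.1213 = 10.48 m/s.
Reynolds number Re = ρVD/μ = 1100 · 10.48 · 0.393 / 0.0169 = 2.682e+05.
Re > 4000 → turbulent. Relative roughness ε/D = 0.00114/0.393 = 0.0029. Haaland: 1/√f = -1.8 log₁₀[(0.0029/3.7)^1.11 + 6.9/2.682e+05] = -1.8 log₁₀[0.000357 + 2.57e-05] = 6.151, so f = 0.02643.
Total minor-loss coefficient ΣK = 3·0.24 + 2·2.9 + 1·0.52 = 7.04.
ΔP = [f·L/D + ΣK]·(ρV²/2) = [0.02643·482/0.393 + 7.04]·(1100·10.48²/2) = [32.42 + 7.04]·6.044e+04 = 2.385e+06 Pa.
Head loss h_f = ΔP/(ρg) = 2.385e+06/(1100·9.81) = 221 m.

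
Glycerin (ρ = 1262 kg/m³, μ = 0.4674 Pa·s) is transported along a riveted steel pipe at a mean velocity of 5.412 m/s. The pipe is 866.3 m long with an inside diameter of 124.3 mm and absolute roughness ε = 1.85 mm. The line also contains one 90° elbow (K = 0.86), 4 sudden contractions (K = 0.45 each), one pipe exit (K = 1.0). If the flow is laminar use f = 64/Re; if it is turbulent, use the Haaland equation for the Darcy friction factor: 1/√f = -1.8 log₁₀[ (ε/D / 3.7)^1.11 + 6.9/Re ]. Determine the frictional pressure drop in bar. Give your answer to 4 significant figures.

Reynolds number Re = ρVD/μ = 1262 · 5.412 · 0.1243 / 0.467 = 1816.
Re < 2300 → laminar flow, so f = 64/Re = 64/1816 = 0.03524 (the turbulent correlation is not needed).
Total minor-loss coefficient ΣK = 1·0.86 + 4·0.45 + 1·1 = 3.66.
ΔP = [f·L/D + ΣK]·(ρV²/2) = [0.03524·866.3/0.1243 + 3.66]·(1262·5.412²/2) = [245.6 + 3.66]·1.848e+04 = 4.606e+06 Pa.
ΔP = 4.606e+06 Pa = 46.06 bar.

ΔP ≈ 46.06 bar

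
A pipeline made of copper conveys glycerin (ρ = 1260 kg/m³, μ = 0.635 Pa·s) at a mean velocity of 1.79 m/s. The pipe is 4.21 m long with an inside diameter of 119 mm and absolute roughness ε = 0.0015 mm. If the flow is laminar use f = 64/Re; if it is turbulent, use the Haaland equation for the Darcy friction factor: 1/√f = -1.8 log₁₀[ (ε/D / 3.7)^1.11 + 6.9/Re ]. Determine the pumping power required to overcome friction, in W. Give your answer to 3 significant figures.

Reynolds number Re = ρVD/μ = 1260 · 1.79 · 0.119 / 0.635 = 422.7.
Re < 2300 → laminar flow, so f = 64/Re = 64/422.7 = 0.1514 (the turbulent correlation is not needed).
Darcy-Weisbach: ΔP = f(L/D)(ρV²/2) = 0.1514·(4.21/0.119)·(1260·1.79²/2) = 0.1514·35.38·2019 = 1.081e+04 Pa.
Q = V·A = 1.79·0.01112 = 0.01991 m³/s.
Pumping power P = QΔP = 0.01991·1.081e+04 = 215.3 W = 215 W.

P ≈ 215 W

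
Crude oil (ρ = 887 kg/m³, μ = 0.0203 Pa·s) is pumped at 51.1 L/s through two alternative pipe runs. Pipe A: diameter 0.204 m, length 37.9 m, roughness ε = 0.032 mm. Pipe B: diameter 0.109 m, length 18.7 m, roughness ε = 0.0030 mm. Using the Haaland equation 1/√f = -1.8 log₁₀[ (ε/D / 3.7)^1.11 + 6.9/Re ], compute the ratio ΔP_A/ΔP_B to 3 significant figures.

Pipe A: V = Q/A = 0.0511/0.03269 = 1.563 m/s; Re = 1.394e+04; ε/D = 0.000157; Haaland → f = 0.02846; ΔP_A = f(L/D)(ρV²/2) = 5732 Pa.
Pipe B: V = Q/A = 0.0511/0.009331 = 5.476 m/s; Re = 2.608e+04; ε/D = 2.75e-05; Haaland → f = 0.02416; ΔP_B = f(L/D)(ρV²/2) = 5.513e+04 Pa.
ΔP_A/ΔP_B = 5732/5.513e+04 = 0.104.

ΔP_A/ΔP_B ≈ 0.104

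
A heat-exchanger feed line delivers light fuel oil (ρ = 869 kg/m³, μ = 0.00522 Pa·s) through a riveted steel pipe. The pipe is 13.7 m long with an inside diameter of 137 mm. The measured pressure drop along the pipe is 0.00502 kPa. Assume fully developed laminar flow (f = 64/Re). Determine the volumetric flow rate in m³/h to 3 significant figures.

Q ≈ 2.18 m³/h

For laminar flow, f = 64/Re with Re = ρVD/μ, so Darcy-Weisbach reduces to ΔP = 32μLV/D². Solving for V: V = ΔP·D²/(32μL) = 5.02·(0.137)²/(32·0.00522·13.7) = 0.04117 m/s.
Check: Re = ρVD/μ = 869·0.04117·0.137/0.00522 = 939 < 2300, so the laminar assumption holds.
Q = V·A = 0.04117·(π/4·0.137²) = 0.0006069 m³/s = 2.18 m³/h.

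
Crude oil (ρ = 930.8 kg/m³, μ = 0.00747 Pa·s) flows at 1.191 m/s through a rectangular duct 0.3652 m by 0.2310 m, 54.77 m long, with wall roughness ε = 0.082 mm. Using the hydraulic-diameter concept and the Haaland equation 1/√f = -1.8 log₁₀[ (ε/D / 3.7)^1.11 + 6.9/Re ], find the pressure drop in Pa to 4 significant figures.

Hydraulic diameter D_h = 4A/P = 4·(0.3652·0.231)/(2·(0.3652+0.231)) = 0.3374/1.192 = 0.283 m.
Re = ρVD_h/μ = 930.8·1.191·0.283/0.00747 = 4.2e+04.
ε/D_h = 8.2e-05/0.283 = 0.00029; Haaland gives 1/√f = -1.8 log₁₀[2.77e-05+0.000164] = 6.69, so f = 0.02234.
ΔP = f(L/D_h)(ρV²/2) = 0.02234·54.77/0.283·660.2 = 2855 Pa.

ΔP ≈ 2855 Pa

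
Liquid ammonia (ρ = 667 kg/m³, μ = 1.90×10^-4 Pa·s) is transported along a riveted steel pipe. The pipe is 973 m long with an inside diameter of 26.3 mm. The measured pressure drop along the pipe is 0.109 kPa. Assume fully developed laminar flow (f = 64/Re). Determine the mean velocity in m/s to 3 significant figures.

For laminar flow, f = 64/Re with Re = ρVD/μ, so Darcy-Weisbach reduces to ΔP = 32μLV/D². Solving for V: V = ΔP·D²/(32μL) = 109·(0.0263)²/(32·0.00019·973) = 0.01274 m/s.
Check: Re = ρVD/μ = 667·0.01274·0.0263/0.00019 = 1177 < 2300, so the laminar assumption holds.

V ≈ 0.0127 m/s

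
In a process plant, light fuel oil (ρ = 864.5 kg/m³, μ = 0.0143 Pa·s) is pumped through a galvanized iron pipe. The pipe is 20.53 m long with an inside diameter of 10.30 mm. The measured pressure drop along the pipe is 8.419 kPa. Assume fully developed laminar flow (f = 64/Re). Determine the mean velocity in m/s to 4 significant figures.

V ≈ 0.09507 m/s

For laminar flow, f = 64/Re with Re = ρVD/μ, so Darcy-Weisbach reduces to ΔP = 32μLV/D². Solving for V: V = ΔP·D²/(32μL) = 8419·(0.0103)²/(32·0.0143·20.53) = 0.09507 m/s.
Check: Re = ρVD/μ = 864.5·0.09507·0.0103/0.0143 = 59.2 < 2300, so the laminar assumption holds.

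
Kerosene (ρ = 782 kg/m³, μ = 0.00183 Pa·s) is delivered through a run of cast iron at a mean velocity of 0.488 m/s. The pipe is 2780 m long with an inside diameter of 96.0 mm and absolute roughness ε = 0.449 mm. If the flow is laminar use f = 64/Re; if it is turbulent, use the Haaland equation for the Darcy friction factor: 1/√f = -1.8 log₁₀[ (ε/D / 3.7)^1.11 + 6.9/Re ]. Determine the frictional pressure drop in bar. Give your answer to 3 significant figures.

ΔP ≈ 0.911 bar

Reynolds number Re = ρVD/μ = 782 · 0.488 · 0.096 / 0.00183 = 2.002e+04.
Re > 4000 → turbulent. Relative roughness ε/D = 0.000449/0.096 = 0.00468. Haaland: 1/√f = -1.8 log₁₀[(0.00468/3.7)^1.11 + 6.9/2.002e+04] = -1.8 log₁₀[0.000607 + 0.000345] = 5.439, so f = 0.0338.
Darcy-Weisbach: ΔP = f(L/D)(ρV²/2) = 0.0338·(2780/0.096)·(782·0.488²/2) = 0.0338·2.896e+04·93.11 = 9.115e+04 Pa.
ΔP = 9.115e+04 Pa = 0.911 bar.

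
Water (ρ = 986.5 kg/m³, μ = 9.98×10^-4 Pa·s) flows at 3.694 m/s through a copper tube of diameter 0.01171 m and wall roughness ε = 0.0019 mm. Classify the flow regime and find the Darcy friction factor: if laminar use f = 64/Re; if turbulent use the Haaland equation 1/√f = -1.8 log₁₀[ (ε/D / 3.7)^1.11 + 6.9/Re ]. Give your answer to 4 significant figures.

Re = ρVD/μ = 986.5·3.694·0.01171/0.000998 = 4.276e+04.
Re > 4000 → turbulent. ε/D = 1.9e-06/0.01171 = 0.000162; Haaland: 1/√f = -1.8 log₁₀[1.45e-05 + 0.000161] = 6.758, so f = 0.02189.

f ≈ 0.02189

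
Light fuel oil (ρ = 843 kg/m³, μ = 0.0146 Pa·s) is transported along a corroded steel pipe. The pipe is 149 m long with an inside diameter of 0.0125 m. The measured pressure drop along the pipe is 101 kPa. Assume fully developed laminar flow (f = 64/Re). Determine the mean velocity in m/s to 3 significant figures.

For laminar flow, f = 64/Re with Re = ρVD/μ, so Darcy-Weisbach reduces to ΔP = 32μLV/D². Solving for V: V = ΔP·D²/(32μL) = 1.01e+05·(0.0125)²/(32·0.0146·149) = 0.2267 m/s.
Check: Re = ρVD/μ = 843·0.2267·0.0125/0.0146 = 163.6 < 2300, so the laminar assumption holds.

V ≈ 0.227 m/s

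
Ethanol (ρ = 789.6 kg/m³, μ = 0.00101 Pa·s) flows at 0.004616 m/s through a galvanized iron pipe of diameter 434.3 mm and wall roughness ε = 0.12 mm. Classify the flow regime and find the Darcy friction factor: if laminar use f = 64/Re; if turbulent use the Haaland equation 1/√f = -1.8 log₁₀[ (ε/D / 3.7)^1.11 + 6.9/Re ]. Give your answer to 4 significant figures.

Re = ρVD/μ = 789.6·0.004616·0.4343/0.00101 = 1567.
Re < 2300 → laminar, so f = 64/Re = 0.04084 (roughness is irrelevant in laminar flow).

f ≈ 0.04084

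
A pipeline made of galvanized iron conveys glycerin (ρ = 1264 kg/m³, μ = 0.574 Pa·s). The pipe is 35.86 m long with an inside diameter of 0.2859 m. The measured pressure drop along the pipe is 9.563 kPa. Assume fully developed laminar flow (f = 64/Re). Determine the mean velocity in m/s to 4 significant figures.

For laminar flow, f = 64/Re with Re = ρVD/μ, so Darcy-Weisbach reduces to ΔP = 32μLV/D². Solving for V: V = ΔP·D²/(32μL) = 9563·(0.2859)²/(32·0.574·35.86) = 1.187 m/s.
Check: Re = ρVD/μ = 1264·1.187·0.2859/0.574 = 747.1 < 2300, so the laminar assumption holds.

V ≈ 1.187 m/s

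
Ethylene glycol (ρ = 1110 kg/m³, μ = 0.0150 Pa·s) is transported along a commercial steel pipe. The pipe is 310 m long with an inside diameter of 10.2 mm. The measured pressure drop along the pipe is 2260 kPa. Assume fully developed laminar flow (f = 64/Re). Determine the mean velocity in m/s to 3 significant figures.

For laminar flow, f = 64/Re with Re = ρVD/μ, so Darcy-Weisbach reduces to ΔP = 32μLV/D². Solving for V: V = ΔP·D²/(32μL) = 2.26e+06·(0.0102)²/(32·0.015·310) = 1.58 m/s.
Check: Re = ρVD/μ = 1110·1.58·0.0102/0.015 = 1193 < 2300, so the laminar assumption holds.

V ≈ 1.58 m/s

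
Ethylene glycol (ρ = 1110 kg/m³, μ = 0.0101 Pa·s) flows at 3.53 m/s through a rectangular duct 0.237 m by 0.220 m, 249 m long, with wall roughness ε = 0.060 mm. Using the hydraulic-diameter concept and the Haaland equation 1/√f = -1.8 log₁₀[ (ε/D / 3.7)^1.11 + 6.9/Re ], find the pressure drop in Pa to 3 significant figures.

Hydraulic diameter D_h = 4A/P = 4·(0.237·0.22)/(2·(0.237+0.22)) = 0.2086/0.914 = 0.2282 m.
Re = ρVD_h/μ = 1110·3.53·0.2282/0.0101 = 8.852e+04.
ε/D_h = 6e-05/0.2282 = 0.000263; Haaland gives 1/√f = -1.8 log₁₀[2.49e-05+7.79e-05] = 7.178, so f = 0.01941.
ΔP = f(L/D_h)(ρV²/2) = 0.01941·249/0.2282·6916 = 1.465e+05 Pa.

ΔP ≈ 146000 Pa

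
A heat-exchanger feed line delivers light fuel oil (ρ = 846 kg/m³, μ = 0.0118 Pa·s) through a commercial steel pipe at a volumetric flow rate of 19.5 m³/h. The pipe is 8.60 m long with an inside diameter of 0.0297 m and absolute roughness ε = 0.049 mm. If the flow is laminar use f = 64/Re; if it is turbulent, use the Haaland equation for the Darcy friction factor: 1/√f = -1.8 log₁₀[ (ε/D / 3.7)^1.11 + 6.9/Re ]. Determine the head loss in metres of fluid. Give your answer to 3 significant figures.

Q = 19.5 m³/h = 19.5/3600 = 0.005417 m³/s.
Cross-sectional area A = πD²/4 = π(0.0297)²/4 = 0.0006928 m²; mean velocity V = Q/A = 0.005417/0.0006928 = 7.819 m/s.
Reynolds number Re = ρVD/μ = 846 · 7.819 · 0.0297 / 0.0118 = 1.665e+04.
Re > 4000 → turbulent. Relative roughness ε/D = 4.9e-05/0.0297 = 0.00165. Haaland: 1/√f = -1.8 log₁₀[(0.00165/3.7)^1.11 + 6.9/1.665e+04] = -1.8 log₁₀[0.000191 + 0.000414] = 5.792, so f = 0.0298.
Darcy-Weisbach: ΔP = f(L/D)(ρV²/2) = 0.0298·(8.6/0.0297)·(846·7.819²/2) = 0.0298·289.6·2.586e+04 = 2.232e+05 Pa.
Head loss h_f = ΔP/(ρg) = 2.232e+05/(846·9.81) = 26.9 m.

h_f ≈ 26.9 m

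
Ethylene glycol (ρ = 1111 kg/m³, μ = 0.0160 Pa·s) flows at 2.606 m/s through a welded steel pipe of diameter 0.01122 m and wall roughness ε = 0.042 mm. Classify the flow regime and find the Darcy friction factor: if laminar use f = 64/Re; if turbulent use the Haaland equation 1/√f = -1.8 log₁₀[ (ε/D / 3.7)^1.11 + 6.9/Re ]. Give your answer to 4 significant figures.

Re = ρVD/μ = 1111·2.606·0.01122/0.016 = 2030.
Re < 2300 → laminar, so f = 64/Re = 0.03152 (roughness is irrelevant in laminar flow).

f ≈ 0.03152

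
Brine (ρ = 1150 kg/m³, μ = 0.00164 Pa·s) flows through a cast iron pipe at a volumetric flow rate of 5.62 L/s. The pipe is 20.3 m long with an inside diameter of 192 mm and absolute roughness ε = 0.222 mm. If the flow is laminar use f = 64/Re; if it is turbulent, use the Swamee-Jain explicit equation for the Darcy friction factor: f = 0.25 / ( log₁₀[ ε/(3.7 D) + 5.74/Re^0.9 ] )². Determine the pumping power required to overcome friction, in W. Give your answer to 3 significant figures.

P ≈ 0.349 W

Q = 5.62 L/s = 5.62/1000 = 0.00562 m³/s.
Cross-sectional area A = πD²/4 = π(0.192)²/4 = 0.02895 m²; mean velocity V = Q/A = 0.00562/0.02895 = 0.1941 m/s.
Reynolds number Re = ρVD/μ = 1150 · 0.1941 · 0.192 / 0.00164 = 2.613e+04.
Re > 4000 → turbulent. Relative roughness ε/D = 0.000222/0.192 = 0.00116. Swamee-Jain: f = 0.25/(log₁₀[0.00116/3.7 + 5.74/2.613e+04^0.9])² = 0.25/(log₁₀[0.000312 + 0.000607])² = 0.25/(-3.036)² = 0.02712.
Darcy-Weisbach: ΔP = f(L/D)(ρV²/2) = 0.02712·(20.3/0.192)·(1150·0.1941²/2) = 0.02712·105.7·21.66 = 62.12 Pa.
Pumping power P = QΔP = 0.00562·62.12 = 0.3491 W = 0.349 W.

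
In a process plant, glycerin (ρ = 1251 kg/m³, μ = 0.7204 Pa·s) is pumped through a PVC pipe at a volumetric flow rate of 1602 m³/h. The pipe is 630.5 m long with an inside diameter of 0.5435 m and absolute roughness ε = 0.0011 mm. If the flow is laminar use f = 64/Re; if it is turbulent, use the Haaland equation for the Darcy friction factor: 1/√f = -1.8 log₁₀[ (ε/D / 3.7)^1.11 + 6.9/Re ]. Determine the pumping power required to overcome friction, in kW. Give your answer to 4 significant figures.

Q = 1602 m³/h = 1602/3600 = 0.445 m³/s.
Cross-sectional area A = πD²/4 = π(0.5435)²/4 = 0.232 m²; mean velocity V = Q/A = 0.445/0.232 = 1.918 m/s.
Reynolds number Re = ρVD/μ = 1251 · 1.918 · 0.5435 / 0.72 = 1810.
Re < 2300 → laminar flow, so f = 64/Re = 64/1810 = 0.03535 (the turbulent correlation is not needed).
Darcy-Weisbach: ΔP = f(L/D)(ρV²/2) = 0.03535·(630.5/0.5435)·(1251·1.918²/2) = 0.03535·1160·2301 = 9.438e+04 Pa.
Pumping power P = QΔP = 0.445·9.438e+04 = 41999 W = 42.00 kW.

P ≈ 42.00 kW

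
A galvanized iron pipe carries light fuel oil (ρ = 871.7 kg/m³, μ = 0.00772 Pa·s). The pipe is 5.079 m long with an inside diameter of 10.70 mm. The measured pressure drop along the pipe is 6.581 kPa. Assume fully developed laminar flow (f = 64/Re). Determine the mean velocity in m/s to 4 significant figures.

For laminar flow, f = 64/Re with Re = ρVD/μ, so Darcy-Weisbach reduces to ΔP = 32μLV/D². Solving for V: V = ΔP·D²/(32μL) = 6581·(0.0107)²/(32·0.00772·5.079) = 0.6005 m/s.
Check: Re = ρVD/μ = 871.7·0.6005·0.0107/0.00772 = 725.5 < 2300, so the laminar assumption holds.

V ≈ 0.6005 m/s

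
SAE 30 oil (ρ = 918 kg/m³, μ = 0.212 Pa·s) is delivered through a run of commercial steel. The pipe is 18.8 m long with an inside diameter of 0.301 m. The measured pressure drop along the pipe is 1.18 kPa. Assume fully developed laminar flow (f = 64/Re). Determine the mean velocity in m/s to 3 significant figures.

V ≈ 0.838 m/s

For laminar flow, f = 64/Re with Re = ρVD/μ, so Darcy-Weisbach reduces to ΔP = 32μLV/D². Solving for V: V = ΔP·D²/(32μL) = 1180·(0.301)²/(32·0.212·18.8) = 0.8382 m/s.
Check: Re = ρVD/μ = 918·0.8382·0.301/0.212 = 1093 < 2300, so the laminar assumption holds.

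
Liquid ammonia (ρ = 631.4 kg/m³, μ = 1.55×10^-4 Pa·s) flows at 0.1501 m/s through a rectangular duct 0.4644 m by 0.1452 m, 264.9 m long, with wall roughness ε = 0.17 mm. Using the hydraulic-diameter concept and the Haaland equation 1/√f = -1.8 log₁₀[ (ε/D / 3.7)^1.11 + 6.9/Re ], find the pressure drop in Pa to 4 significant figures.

ΔP ≈ 174.9 Pa

Hydraulic diameter D_h = 4A/P = 4·(0.4644·0.1452)/(2·(0.4644+0.1452)) = 0.2697/1.219 = 0.2212 m.
Re = ρVD_h/μ = 631.4·0.1501·0.2212/0.000155 = 1.353e+05.
ε/D_h = 0.00017/0.2212 = 0.000768; Haaland gives 1/√f = -1.8 log₁₀[8.17e-05+5.1e-05] = 6.979, so f = 0.02053.
ΔP = f(L/D_h)(ρV²/2) = 0.02053·264.9/0.2212·7.113 = 174.9 Pa.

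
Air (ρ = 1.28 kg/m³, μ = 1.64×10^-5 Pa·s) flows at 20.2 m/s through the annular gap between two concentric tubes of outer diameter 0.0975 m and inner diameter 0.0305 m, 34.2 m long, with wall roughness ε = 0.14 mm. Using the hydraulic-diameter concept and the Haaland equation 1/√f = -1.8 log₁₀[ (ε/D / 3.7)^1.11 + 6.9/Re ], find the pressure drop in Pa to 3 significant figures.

Hydraulic diameter D_h = 4A/P = D_o - D_i = 0.0975 - 0.0305 = 0.067 m.
Re = ρVD_h/μ = 1.28·20.2·0.067/1.64e-05 = 1.056e+05.
ε/D_h = 0.00014/0.067 = 0.00209; Haaland gives 1/√f = -1.8 log₁₀[0.000248+6.53e-05] = 6.307, so f = 0.02514.
ΔP = f(L/D_h)(ρV²/2) = 0.02514·34.2/0.067·261.1 = 3351 Pa.

ΔP ≈ 3350 Pa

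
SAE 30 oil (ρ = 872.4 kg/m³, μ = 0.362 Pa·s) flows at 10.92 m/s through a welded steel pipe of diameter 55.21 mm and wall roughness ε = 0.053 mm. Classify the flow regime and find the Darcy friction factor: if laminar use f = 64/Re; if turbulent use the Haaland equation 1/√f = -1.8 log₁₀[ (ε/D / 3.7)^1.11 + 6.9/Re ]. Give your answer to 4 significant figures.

Re = ρVD/μ = 872.4·10.92·0.05521/0.362 = 1453.
Re < 2300 → laminar, so f = 64/Re = 0.04405 (roughness is irrelevant in laminar flow).

f ≈ 0.04405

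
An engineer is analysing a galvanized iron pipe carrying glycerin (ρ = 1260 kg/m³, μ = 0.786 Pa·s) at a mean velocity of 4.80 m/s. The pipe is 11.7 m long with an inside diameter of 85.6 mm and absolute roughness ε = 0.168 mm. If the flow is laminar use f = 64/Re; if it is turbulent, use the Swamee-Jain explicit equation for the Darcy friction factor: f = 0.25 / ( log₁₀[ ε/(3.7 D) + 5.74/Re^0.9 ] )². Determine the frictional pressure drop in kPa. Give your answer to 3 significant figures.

ΔP ≈ 193 kPa

Reynolds number Re = ρVD/μ = 1260 · 4.8 · 0.0856 / 0.786 = 658.7.
Re < 2300 → laminar flow, so f = 64/Re = 64/658.7 = 0.09717 (the turbulent correlation is not needed).
Darcy-Weisbach: ΔP = f(L/D)(ρV²/2) = 0.09717·(11.7/0.0856)·(1260·4.8²/2) = 0.09717·136.7·1.452e+04 = 1.928e+05 Pa.
ΔP = 1.928e+05 Pa = 193 kPa.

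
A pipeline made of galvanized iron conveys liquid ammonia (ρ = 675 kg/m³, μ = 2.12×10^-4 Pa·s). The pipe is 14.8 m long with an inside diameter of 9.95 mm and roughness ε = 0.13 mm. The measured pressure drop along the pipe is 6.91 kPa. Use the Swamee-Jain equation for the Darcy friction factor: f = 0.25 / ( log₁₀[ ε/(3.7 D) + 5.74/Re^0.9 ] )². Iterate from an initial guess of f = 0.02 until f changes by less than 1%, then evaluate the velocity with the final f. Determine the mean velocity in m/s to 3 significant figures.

Rearranging Darcy-Weisbach: V = √(2·ΔP·D/(f·L·ρ)). With ε/D = 0.00013/0.00995 = 0.0131, iterate starting from f = 0.02:
  f = 0.02 → V = √(2·6910·0.00995/(0.02·14.8·675)) = 0.8296 m/s; Re = ρVD/μ = 2.628e+04; f → 0.04401
  f = 0.04401 → V = 0.5593 m/s; Re = 1.772e+04; f → 0.04499
  f = 0.04499 → V = 0.5531 m/s; Re = 1.752e+04; f → 0.04502
Converged (Δf/f < 1%). With the final f = 0.04502: V = √(2·6910·0.00995/(0.04502·14.8·675)) = 0.5529 m/s.

V ≈ 0.553 m/s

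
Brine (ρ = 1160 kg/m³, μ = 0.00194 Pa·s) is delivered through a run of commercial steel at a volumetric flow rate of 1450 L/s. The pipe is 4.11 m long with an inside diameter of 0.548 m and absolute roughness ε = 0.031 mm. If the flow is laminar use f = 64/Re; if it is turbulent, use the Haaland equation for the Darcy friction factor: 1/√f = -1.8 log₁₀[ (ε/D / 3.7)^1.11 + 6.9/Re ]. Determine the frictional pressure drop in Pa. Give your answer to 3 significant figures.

Q = 1450 L/s = 1450/1000 = 1.45 m³/s.
Cross-sectional area A = πD²/4 = π(0.548)²/4 = 0.2359 m²; mean velocity V = Q/A = 1.45/0.2359 = 6.148 m/s.
Reynolds number Re = ρVD/μ = 1160 · 6.148 · 0.548 / 0.00194 = 2.014e+06.
Re > 4000 → turbulent. Relative roughness ε/D = 3.1e-05/0.548 = 5.66e-05. Haaland: 1/√f = -1.8 log₁₀[(5.66e-05/3.7)^1.11 + 6.9/2.014e+06] = -1.8 log₁₀[4.52e-06 + 3.43e-06] = 9.18, so f = 0.01187.
Darcy-Weisbach: ΔP = f(L/D)(ρV²/2) = 0.01187·(4.11/0.548)·(1160·6.148²/2) = 0.01187·7.5·2.192e+04 = 1951 Pa.

ΔP ≈ 1950 Pa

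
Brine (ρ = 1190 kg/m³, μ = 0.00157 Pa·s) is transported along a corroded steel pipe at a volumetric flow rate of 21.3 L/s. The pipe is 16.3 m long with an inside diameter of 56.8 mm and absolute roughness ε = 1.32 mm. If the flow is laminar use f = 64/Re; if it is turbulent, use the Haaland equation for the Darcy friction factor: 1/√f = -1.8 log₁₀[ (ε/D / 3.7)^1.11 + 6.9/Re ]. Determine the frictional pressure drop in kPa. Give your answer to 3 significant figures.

Q = 21.3 L/s = 21.3/1000 = 0.0213 m³/s.
Cross-sectional area A = πD²/4 = π(0.0568)²/4 = 0.002534 m²; mean velocity V = Q/A = 0.0213/0.002534 = 8.406 m/s.
Reynolds number Re = ρVD/μ = 1190 · 8.406 · 0.0568 / 0.00157 = 3.619e+05.
Re > 4000 → turbulent. Relative roughness ε/D = 0.00132/0.0568 = 0.0232. Haaland: 1/√f = -1.8 log₁₀[(0.0232/3.7)^1.11 + 6.9/3.619e+05] = -1.8 log₁₀[0.0036 + 1.91e-05] = 4.395, so f = 0.05176.
Darcy-Weisbach: ΔP = f(L/D)(ρV²/2) = 0.05176·(16.3/0.0568)·(1190·8.406²/2) = 0.05176·287·4.204e+04 = 6.245e+05 Pa.
ΔP = 6.245e+05 Pa = 625 kPa.

ΔP ≈ 625 kPa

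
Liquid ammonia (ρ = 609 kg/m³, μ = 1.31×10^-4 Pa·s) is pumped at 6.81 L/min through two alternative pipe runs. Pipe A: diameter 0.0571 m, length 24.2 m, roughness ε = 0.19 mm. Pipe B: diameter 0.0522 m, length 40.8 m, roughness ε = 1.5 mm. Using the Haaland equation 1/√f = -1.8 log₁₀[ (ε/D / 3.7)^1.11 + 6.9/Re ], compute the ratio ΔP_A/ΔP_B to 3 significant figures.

Pipe A: V = Q/A = 0.0001135/0.002561 = 0.04432 m/s; Re = 1.177e+04; ε/D = 0.00333; Haaland → f = 0.03432; ΔP_A = f(L/D)(ρV²/2) = 8.7 Pa.
Pipe B: V = Q/A = 0.0001135/0.00214 = 0.05304 m/s; Re = 1.287e+04; ε/D = 0.0287; Haaland → f = 0.05868; ΔP_B = f(L/D)(ρV²/2) = 39.28 Pa.
ΔP_A/ΔP_B = 8.7/39.28 = 0.221.

ΔP_A/ΔP_B ≈ 0.221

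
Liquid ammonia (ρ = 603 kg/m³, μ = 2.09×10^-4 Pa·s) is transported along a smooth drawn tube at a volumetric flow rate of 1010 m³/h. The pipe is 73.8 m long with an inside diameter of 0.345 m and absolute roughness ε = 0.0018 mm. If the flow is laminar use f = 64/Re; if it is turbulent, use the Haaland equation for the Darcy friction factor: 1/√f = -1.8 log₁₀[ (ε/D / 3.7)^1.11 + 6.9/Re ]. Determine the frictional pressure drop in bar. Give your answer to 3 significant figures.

ΔP ≈ 0.0576 bar

Q = 1010 m³/h = 1010/3600 = 0.2806 m³/s.
Cross-sectional area A = πD²/4 = π(0.345)²/4 = 0.09348 m²; mean velocity V = Q/A = 0.2806/0.09348 = 3.001 m/s.
Reynolds number Re = ρVD/μ = 603 · 3.001 · 0.345 / 0.000209 = 2.987e+06.
Re > 4000 → turbulent. Relative roughness ε/D = 1.8e-06/0.345 = 5.22e-06. Haaland: 1/√f = -1.8 log₁₀[(5.22e-06/3.7)^1.11 + 6.9/2.987e+06] = -1.8 log₁₀[3.2e-07 + 2.31e-06] = 10.04, so f = 0.009913.
Darcy-Weisbach: ΔP = f(L/D)(ρV²/2) = 0.009913·(73.8/0.345)·(603·3.001²/2) = 0.009913·213.9·2716 = 5758 Pa.
ΔP = 5758 Pa = 0.0576 bar.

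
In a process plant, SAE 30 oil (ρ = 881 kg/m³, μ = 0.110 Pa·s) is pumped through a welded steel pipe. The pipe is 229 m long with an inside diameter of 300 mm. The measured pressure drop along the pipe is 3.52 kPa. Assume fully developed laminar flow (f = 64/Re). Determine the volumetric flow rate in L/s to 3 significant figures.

For laminar flow, f = 64/Re with Re = ρVD/μ, so Darcy-Weisbach reduces to ΔP = 32μLV/D². Solving for V: V = ΔP·D²/(32μL) = 3520·(0.3)²/(32·0.11·229) = 0.393 m/s.
Check: Re = ρVD/μ = 881·0.393·0.3/0.11 = 944.3 < 2300, so the laminar assumption holds.
Q = V·A = 0.393·(π/4·0.3²) = 0.02778 m³/s = 27.8 L/s.

Q ≈ 27.8 L/s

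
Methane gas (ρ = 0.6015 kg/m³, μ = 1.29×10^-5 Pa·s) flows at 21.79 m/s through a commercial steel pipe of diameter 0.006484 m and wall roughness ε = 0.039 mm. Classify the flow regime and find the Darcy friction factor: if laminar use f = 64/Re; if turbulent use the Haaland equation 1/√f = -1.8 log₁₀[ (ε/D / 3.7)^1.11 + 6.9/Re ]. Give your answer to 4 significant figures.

f ≈ 0.04132

Re = ρVD/μ = 0.6015·21.79·0.006484/1.29e-05 = 6588.
Re > 4000 → turbulent. ε/D = 3.9e-05/0.006484 = 0.00601; Haaland: 1/√f = -1.8 log₁₀[0.000802 + 0.00105] = 4.919, so f = 0.04132.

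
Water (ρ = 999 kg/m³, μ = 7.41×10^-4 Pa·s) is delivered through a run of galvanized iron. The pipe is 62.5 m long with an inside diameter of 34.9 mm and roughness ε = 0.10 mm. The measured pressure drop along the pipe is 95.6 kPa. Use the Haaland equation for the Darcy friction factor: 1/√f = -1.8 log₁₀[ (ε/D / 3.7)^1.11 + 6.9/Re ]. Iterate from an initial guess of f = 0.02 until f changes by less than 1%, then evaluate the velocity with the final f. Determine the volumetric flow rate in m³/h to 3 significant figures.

Rearranging Darcy-Weisbach: V = √(2·ΔP·D/(f·L·ρ)). With ε/D = 0.0001/0.0349 = 0.00287, iterate starting from f = 0.02:
  f = 0.02 → V = √(2·9.56e+04·0.0349/(0.02·62.5·999)) = 2.312 m/s; Re = ρVD/μ = 1.088e+05; f → 0.027
  f = 0.027 → V = 1.99 m/s; Re = 9.362e+04; f → 0.02717
Converged (Δf/f < 1%). With the final f = 0.02717: V = √(2·9.56e+04·0.0349/(0.02717·62.5·999)) = 1.983 m/s.
Q = V·A = 1.983·(π/4·0.0349²) = 0.001897 m³/s = 6.83 m³/h.

Q ≈ 6.83 m³/h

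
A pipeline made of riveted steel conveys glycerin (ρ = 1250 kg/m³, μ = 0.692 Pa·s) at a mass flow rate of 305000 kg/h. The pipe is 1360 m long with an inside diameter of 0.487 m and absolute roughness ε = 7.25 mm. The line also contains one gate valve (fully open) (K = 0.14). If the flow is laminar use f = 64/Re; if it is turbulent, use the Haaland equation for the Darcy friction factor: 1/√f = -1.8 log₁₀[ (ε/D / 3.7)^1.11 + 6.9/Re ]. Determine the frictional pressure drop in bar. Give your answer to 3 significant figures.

ΔP ≈ 0.462 bar

ṁ = 305000 kg/h = 305000/3600 = 84.72 kg/s.
A = πD²/4 = π(0.487)²/4 = 0.1863 m²; mean velocity V = ṁ/(ρA) = 84.72/(1250 · 0.1863) = 0.3639 m/s.
Reynolds number Re = ρVD/μ = 1250 · 0.3639 · 0.487 / 0.692 = 320.1.
Re < 2300 → laminar flow, so f = 64/Re = 64/320.1 = 0.1999 (the turbulent correlation is not needed).
Total minor-loss coefficient ΣK = 1·0.14 = 0.14.
ΔP = [f·L/D + ΣK]·(ρV²/2) = [0.1999·1360/0.487 + 0.14]·(1250·0.3639²/2) = [558.4 + 0.14]·82.75 = 4.622e+04 Pa.
ΔP = 4.622e+04 Pa = 0.462 bar.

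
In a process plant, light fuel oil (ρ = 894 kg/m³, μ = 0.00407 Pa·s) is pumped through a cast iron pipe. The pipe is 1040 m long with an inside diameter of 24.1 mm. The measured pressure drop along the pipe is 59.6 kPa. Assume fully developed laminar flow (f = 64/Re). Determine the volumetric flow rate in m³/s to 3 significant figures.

Q ≈ 1.17×10^-4 m³/s

For laminar flow, f = 64/Re with Re = ρVD/μ, so Darcy-Weisbach reduces to ΔP = 32μLV/D². Solving for V: V = ΔP·D²/(32μL) = 5.96e+04·(0.0241)²/(32·0.00407·1040) = 0.2556 m/s.
Check: Re = ρVD/μ = 894·0.2556·0.0241/0.00407 = 1353 < 2300, so the laminar assumption holds.
Q = V·A = 0.2556·(π/4·0.0241²) = 0.0001166 m³/s = 1.17×10^-4 m³/s.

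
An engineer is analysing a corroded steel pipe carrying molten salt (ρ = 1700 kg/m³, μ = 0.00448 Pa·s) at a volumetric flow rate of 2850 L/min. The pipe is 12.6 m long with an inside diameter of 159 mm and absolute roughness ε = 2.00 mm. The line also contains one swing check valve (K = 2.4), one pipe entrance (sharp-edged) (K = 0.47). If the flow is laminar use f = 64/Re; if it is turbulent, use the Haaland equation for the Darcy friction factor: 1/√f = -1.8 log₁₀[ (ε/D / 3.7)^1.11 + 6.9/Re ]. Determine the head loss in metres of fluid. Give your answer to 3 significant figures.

h_f ≈ 1.80 m

Q = 2850 L/min = 2850/60000 = 0.0475 m³/s.
Cross-sectional area A = πD²/4 = π(0.159)²/4 = 0.01986 m²; mean velocity V = Q/A = 0.0475/0.01986 = 2.392 m/s.
Reynolds number Re = ρVD/μ = 1700 · 2.392 · 0.159 / 0.00448 = 1.443e+05.
Re > 4000 → turbulent. Relative roughness ε/D = 0.002/0.159 = 0.0126. Haaland: 1/√f = -1.8 log₁₀[(0.0126/3.7)^1.11 + 6.9/1.443e+05] = -1.8 log₁₀[0.00182 + 4.78e-05] = 4.912, so f = 0.04145.
Total minor-loss coefficient ΣK = 1·2.4 + 1·0.47 = 2.87.
ΔP = [f·L/D + ΣK]·(ρV²/2) = [0.04145·12.6/0.159 + 2.87]·(1700·2.392²/2) = [3.285 + 2.87]·4864 = 2.994e+04 Pa.
Head loss h_f = ΔP/(ρg) = 2.994e+04/(1700·9.81) = 1.80 m.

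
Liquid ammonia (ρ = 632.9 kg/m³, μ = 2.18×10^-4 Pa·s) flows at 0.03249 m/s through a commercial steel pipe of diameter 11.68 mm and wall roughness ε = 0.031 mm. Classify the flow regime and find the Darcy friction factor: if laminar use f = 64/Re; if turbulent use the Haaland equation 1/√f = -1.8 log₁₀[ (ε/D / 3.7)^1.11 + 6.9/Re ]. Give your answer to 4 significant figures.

Re = ρVD/μ = 632.9·0.03249·0.01168/0.000218 = 1102.
Re < 2300 → laminar, so f = 64/Re = 0.05809 (roughness is irrelevant in laminar flow).

f ≈ 0.05809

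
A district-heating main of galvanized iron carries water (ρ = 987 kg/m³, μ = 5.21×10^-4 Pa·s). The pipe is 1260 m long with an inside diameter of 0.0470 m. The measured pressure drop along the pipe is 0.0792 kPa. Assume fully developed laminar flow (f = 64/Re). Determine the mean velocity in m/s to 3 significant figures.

V ≈ 0.00833 m/s

For laminar flow, f = 64/Re with Re = ρVD/μ, so Darcy-Weisbach reduces to ΔP = 32μLV/D². Solving for V: V = ΔP·D²/(32μL) = 79.2·(0.047)²/(32·0.000521·1260) = 0.008328 m/s.
Check: Re = ρVD/μ = 987·0.008328·0.047/0.000521 = 741.5 < 2300, so the laminar assumption holds.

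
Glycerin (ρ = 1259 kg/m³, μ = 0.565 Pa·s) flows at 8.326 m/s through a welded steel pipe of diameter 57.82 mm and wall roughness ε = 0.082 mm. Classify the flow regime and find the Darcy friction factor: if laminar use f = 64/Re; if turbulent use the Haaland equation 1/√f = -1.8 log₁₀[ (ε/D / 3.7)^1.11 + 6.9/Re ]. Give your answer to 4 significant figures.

f ≈ 0.05966

Re = ρVD/μ = 1259·8.326·0.05782/0.565 = 1073.
Re < 2300 → laminar, so f = 64/Re = 0.05966 (roughness is irrelevant in laminar flow).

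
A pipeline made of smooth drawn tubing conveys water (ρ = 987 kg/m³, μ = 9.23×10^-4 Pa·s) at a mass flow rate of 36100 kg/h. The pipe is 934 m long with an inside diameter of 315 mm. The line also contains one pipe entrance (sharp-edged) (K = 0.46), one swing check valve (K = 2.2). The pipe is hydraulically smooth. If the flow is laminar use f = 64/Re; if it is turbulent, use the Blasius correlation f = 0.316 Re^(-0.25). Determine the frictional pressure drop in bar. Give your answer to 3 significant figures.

ΔP ≈ 0.00565 bar

ṁ = 36100 kg/h = 36100/3600 = 10.03 kg/s.
A = πD²/4 = π(0.315)²/4 = 0.07793 m²; mean velocity V = ṁ/(ρA) = 10.03/(987 · 0.07793) = 0.1304 m/s.
Reynolds number Re = ρVD/μ = 987 · 0.1304 · 0.315 / 0.000923 = 4.391e+04.
Re > 4000 → turbulent. Smooth-pipe (Blasius): f = 0.316 Re^(-0.25) = 0.316/(4.391e+04)^0.25 = 0.02183.
Total minor-loss coefficient ΣK = 1·0.46 + 1·2.2 = 2.66.
ΔP = [f·L/D + ΣK]·(ρV²/2) = [0.02183·934/0.315 + 2.66]·(987·0.1304²/2) = [64.73 + 2.66]·8.388 = 565.2 Pa.
ΔP = 565.2 Pa = 0.00565 bar.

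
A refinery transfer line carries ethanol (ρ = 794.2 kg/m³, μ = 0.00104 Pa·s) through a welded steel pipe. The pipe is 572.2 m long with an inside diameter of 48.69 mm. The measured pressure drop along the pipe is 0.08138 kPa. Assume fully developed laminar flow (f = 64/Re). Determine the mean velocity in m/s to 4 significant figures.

For laminar flow, f = 64/Re with Re = ρVD/μ, so Darcy-Weisbach reduces to ΔP = 32μLV/D². Solving for V: V = ΔP·D²/(32μL) = 81.38·(0.04869)²/(32·0.00104·572.2) = 0.01013 m/s.
Check: Re = ρVD/μ = 794.2·0.01013·0.04869/0.00104 = 376.7 < 2300, so the laminar assumption holds.

V ≈ 0.01013 m/s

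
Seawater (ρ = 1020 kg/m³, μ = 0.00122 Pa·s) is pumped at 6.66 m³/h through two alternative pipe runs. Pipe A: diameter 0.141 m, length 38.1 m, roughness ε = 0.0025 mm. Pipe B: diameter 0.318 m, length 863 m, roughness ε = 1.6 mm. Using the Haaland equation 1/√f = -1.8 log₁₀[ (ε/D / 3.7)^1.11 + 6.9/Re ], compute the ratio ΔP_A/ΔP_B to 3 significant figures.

Pipe A: V = Q/A = 0.00185/0.01561 = 0.1185 m/s; Re = 1.397e+04; ε/D = 1.77e-05; Haaland → f = 0.02825; ΔP_A = f(L/D)(ρV²/2) = 54.66 Pa.
Pipe B: V = Q/A = 0.00185/0.07942 = 0.02329 m/s; Re = 6193; ε/D = 0.00503; Haaland → f = 0.04077; ΔP_B = f(L/D)(ρV²/2) = 30.61 Pa.
ΔP_A/ΔP_B = 54.66/30.61 = 1.79.

ΔP_A/ΔP_B ≈ 1.79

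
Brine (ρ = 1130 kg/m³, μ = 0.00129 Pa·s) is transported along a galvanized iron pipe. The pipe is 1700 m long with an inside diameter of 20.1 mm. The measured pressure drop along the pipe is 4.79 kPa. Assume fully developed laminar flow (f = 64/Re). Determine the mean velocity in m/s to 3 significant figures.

For laminar flow, f = 64/Re with Re = ρVD/μ, so Darcy-Weisbach reduces to ΔP = 32μLV/D². Solving for V: V = ΔP·D²/(32μL) = 4790·(0.0201)²/(32·0.00129·1700) = 0.02758 m/s.
Check: Re = ρVD/μ = 1130·0.02758·0.0201/0.00129 = 485.5 < 2300, so the laminar assumption holds.

V ≈ 0.0276 m/s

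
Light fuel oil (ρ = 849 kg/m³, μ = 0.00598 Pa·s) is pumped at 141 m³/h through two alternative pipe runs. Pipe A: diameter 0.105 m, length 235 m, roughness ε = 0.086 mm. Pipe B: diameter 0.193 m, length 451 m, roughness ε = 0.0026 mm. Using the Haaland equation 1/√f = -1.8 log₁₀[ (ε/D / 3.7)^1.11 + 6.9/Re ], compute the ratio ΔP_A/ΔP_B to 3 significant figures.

Pipe A: V = Q/A = 0.03917/0.008659 = 4.523 m/s; Re = 6.743e+04; ε/D = 0.000819; Haaland → f = 0.02229; ΔP_A = f(L/D)(ρV²/2) = 4.333e+05 Pa.
Pipe B: V = Q/A = 0.03917/0.02926 = 1.339 m/s; Re = 3.668e+04; ε/D = 1.35e-05; Haaland → f = 0.02226; ΔP_B = f(L/D)(ρV²/2) = 3.958e+04 Pa.
ΔP_A/ΔP_B = 4.333e+05/3.958e+04 = 10.9.

ΔP_A/ΔP_B ≈ 10.9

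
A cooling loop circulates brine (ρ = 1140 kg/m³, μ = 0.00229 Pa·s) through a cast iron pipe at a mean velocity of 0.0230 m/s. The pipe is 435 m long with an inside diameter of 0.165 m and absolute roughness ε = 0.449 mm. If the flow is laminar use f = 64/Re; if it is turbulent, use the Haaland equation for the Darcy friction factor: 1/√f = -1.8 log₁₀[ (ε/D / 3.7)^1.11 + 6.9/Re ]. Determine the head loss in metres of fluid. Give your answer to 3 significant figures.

Reynolds number Re = ρVD/μ = 1140 · 0.023 · 0.165 / 0.00229 = 1889.
Re < 2300 → laminar flow, so f = 64/Re = 64/1889 = 0.03388 (the turbulent correlation is not needed).
Darcy-Weisbach: ΔP = f(L/D)(ρV²/2) = 0.03388·(435/0.165)·(1140·0.023²/2) = 0.03388·2636·0.3015 = 26.93 Pa.
Head loss h_f = ΔP/(ρg) = 26.93/(1140·9.81) = 0.00241 m.

h_f ≈ 0.00241 m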